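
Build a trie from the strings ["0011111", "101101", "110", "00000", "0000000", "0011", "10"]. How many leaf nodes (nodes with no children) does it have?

4

A leaf is a node with no children — equivalently, the end of a word that is not a proper prefix of any other stored word.
Those words: "0000000", "0011111", "101101", "110"
Leaf count: 4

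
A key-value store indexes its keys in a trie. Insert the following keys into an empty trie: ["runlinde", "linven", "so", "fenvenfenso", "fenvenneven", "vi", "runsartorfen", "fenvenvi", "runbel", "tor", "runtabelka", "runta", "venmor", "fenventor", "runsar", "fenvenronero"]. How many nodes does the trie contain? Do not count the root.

72

Trace insertions, counting only characters that open a new branch:
  "runlinde" → 8 new (r, u, n, l, i, n, d, e)
  "linven" → 6 new (l, i, n, v, e, n)
  "so" → 2 new (s, o)
  "fenvenfenso" → 11 new (f, e, n, v, e, n, f, e, n, s, o)
  "fenvenneven" → prefix "fenven" already present; 5 new (n, e, v, e, n)
  "vi" → 2 new (v, i)
  "runsartorfen" → prefix "run" already present; 9 new (s, a, r, t, o, r, f, e, n)
  "fenvenvi" → prefix "fenven" already present; 2 new (v, i)
  "runbel" → prefix "run" already present; 3 new (b, e, l)
  "tor" → 3 new (t, o, r)
  "runtabelka" → prefix "run" already present; 7 new (t, a, b, e, l, k, a)
  "runta" → prefix "runta" already present; 0 new (none)
  "venmor" → prefix "v" already present; 5 new (e, n, m, o, r)
  "fenventor" → prefix "fenven" already present; 3 new (t, o, r)
  "runsar" → prefix "runsar" already present; 0 new (none)
  "fenvenronero" → prefix "fenven" already present; 6 new (r, o, n, e, r, o)
Total nodes = 8 + 6 + 2 + 11 + 5 + 2 + 9 + 2 + 3 + 3 + 7 + 0 + 5 + 3 + 0 + 6 = 72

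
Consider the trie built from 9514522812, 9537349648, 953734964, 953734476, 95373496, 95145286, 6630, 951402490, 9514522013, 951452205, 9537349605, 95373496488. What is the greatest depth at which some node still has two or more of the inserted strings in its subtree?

Equivalently: take the maximum, over all pairs, of their longest common prefix length.
e.g. "9537349648" and "95373496488" share the prefix "9537349648" of length 10; no pair shares a longer one.
Longest shared-prefix length: 10

10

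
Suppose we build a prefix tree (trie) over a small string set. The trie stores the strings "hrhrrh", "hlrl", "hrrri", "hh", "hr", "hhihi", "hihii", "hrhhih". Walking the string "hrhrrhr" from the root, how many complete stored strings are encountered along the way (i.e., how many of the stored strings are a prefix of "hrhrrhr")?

2

Check each prefix of "hrhrrhr" against the stored set — each match is an end-marker on the path.
Prefixes of the query that are stored words: "hr", "hrhrrh"
Count: 2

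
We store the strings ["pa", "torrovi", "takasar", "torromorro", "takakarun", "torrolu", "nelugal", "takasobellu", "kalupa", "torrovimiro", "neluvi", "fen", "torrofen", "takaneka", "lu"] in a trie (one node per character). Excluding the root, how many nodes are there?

64

For each word, the new-node count is its length minus the longest prefix already in the trie:
  "pa" → 2 new (p, a)
  "torrovi" → 7 new (t, o, r, r, o, v, i)
  "takasar" → prefix "t" already present; 6 new (a, k, a, s, a, r)
  "torromorro" → prefix "torro" already present; 5 new (m, o, r, r, o)
  "takakarun" → prefix "taka" already present; 5 new (k, a, r, u, n)
  "torrolu" → prefix "torro" already present; 2 new (l, u)
  "nelugal" → 7 new (n, e, l, u, g, a, l)
  "takasobellu" → prefix "takas" already present; 6 new (o, b, e, l, l, u)
  "kalupa" → 6 new (k, a, l, u, p, a)
  "torrovimiro" → prefix "torrovi" already present; 4 new (m, i, r, o)
  "neluvi" → prefix "nelu" already present; 2 new (v, i)
  "fen" → 3 new (f, e, n)
  "torrofen" → prefix "torro" already present; 3 new (f, e, n)
  "takaneka" → prefix "taka" already present; 4 new (n, e, k, a)
  "lu" → 2 new (l, u)
Total nodes = 2 + 7 + 6 + 5 + 5 + 2 + 7 + 6 + 6 + 4 + 2 + 3 + 3 + 4 + 2 = 64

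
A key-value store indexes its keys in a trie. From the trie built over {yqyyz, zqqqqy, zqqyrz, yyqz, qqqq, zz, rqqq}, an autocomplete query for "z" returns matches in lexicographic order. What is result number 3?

DFS of the "z" subtree visits, in order: "zqqqqy", "zqqyrz", "zz"
Position 3: zz

zz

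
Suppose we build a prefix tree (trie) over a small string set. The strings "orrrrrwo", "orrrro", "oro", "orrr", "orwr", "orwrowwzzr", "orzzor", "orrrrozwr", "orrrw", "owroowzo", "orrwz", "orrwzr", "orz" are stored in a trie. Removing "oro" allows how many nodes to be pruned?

1

Walk "oro" from the leaf back toward the root, removing each node that no remaining word uses.
The suffix "o" (1 node) is used only by "oro"; the node for "or" still has the child "r", so pruning stops there.
Nodes removed: 1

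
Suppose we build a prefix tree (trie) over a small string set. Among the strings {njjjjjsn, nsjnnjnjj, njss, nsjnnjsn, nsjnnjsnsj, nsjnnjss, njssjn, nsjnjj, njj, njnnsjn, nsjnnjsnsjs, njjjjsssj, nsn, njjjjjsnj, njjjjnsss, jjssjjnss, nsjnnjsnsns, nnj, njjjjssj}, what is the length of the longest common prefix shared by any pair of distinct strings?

10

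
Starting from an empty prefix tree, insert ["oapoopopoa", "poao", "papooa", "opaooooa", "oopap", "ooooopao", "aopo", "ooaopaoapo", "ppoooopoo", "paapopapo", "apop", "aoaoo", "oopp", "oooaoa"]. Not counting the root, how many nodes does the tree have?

73

For each word, the new-node count is its length minus the longest prefix already in the trie:
  "oapoopopoa" → 10 new (o, a, p, o, o, p, o, p, o, a)
  "poao" → 4 new (p, o, a, o)
  "papooa" → prefix "p" already present; 5 new (a, p, o, o, a)
  "opaooooa" → prefix "o" already present; 7 new (p, a, o, o, o, o, a)
  "oopap" → prefix "o" already present; 4 new (o, p, a, p)
  "ooooopao" → prefix "oo" already present; 6 new (o, o, o, p, a, o)
  "aopo" → 4 new (a, o, p, o)
  "ooaopaoapo" → prefix "oo" already present; 8 new (a, o, p, a, o, a, p, o)
  "ppoooopoo" → prefix "p" already present; 8 new (p, o, o, o, o, p, o, o)
  "paapopapo" → prefix "pa" already present; 7 new (a, p, o, p, a, p, o)
  "apop" → prefix "a" already present; 3 new (p, o, p)
  "aoaoo" → prefix "ao" already present; 3 new (a, o, o)
  "oopp" → prefix "oop" already present; 1 new (p)
  "oooaoa" → prefix "ooo" already present; 3 new (a, o, a)
Total nodes = 10 + 4 + 5 + 7 + 4 + 6 + 4 + 8 + 8 + 7 + 3 + 3 + 1 + 3 = 73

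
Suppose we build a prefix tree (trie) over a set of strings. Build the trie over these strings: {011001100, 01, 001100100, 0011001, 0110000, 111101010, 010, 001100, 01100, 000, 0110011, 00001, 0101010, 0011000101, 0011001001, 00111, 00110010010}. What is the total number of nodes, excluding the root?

43

Count nodes per top-level branch (shared prefixes stored once):
  '0'-branch (000, 00001, 001100, 0011000101, 0011001, 001100100, 0011001001, 00110010010, 00111, 01, 010, 0101010, 01100, 0110000, 0110011, 011001100): 34 nodes
  '1'-branch (111101010): 9 nodes
Sum: 43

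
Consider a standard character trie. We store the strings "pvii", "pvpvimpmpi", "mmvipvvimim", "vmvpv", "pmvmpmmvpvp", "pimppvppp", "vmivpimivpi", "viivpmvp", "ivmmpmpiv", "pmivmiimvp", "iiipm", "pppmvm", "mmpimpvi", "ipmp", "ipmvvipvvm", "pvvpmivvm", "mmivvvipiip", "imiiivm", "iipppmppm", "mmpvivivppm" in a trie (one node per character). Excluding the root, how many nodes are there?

141

Count nodes per top-level branch (shared prefixes stored once):
  'i'-branch (iiipm, iipppmppm, imiiivm, ipmp, ipmvvipvvm, ivmmpmpiv): 36 nodes
  'm'-branch (mmivvvipiip, mmpimpvi, mmpvivivppm, mmvipvvimim): 34 nodes
  'p'-branch (pimppvppp, pmivmiimvp, pmvmpmmvpvp, pppmvm, pvii, pvpvimpmpi, pvvpmivvm): 50 nodes
  'v'-branch (viivpmvp, vmivpimivpi, vmvpv): 21 nodes
Sum: 141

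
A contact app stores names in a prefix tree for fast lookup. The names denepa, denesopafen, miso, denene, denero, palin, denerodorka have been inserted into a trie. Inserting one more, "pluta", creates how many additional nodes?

4

"p" is already a path in the trie; the remaining "luta" must be added.
So 5 − 1 = 4 new nodes.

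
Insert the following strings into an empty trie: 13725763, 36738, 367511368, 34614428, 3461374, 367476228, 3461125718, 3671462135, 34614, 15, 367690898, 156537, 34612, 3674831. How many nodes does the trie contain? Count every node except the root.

63

Insert word by word; a character creates a node only if that edge doesn't already exist:
  "13725763" → 8 new (1, 3, 7, 2, 5, 7, 6, 3)
  "36738" → 5 new (3, 6, 7, 3, 8)
  "367511368" → prefix "367" already present; 6 new (5, 1, 1, 3, 6, 8)
  "34614428" → prefix "3" already present; 7 new (4, 6, 1, 4, 4, 2, 8)
  "3461374" → prefix "3461" already present; 3 new (3, 7, 4)
  "367476228" → prefix "367" already present; 6 new (4, 7, 6, 2, 2, 8)
  "3461125718" → prefix "3461" already present; 6 new (1, 2, 5, 7, 1, 8)
  "3671462135" → prefix "367" already present; 7 new (1, 4, 6, 2, 1, 3, 5)
  "34614" → prefix "34614" already present; 0 new (none)
  "15" → prefix "1" already present; 1 new (5)
  "367690898" → prefix "367" already present; 6 new (6, 9, 0, 8, 9, 8)
  "156537" → prefix "15" already present; 4 new (6, 5, 3, 7)
  "34612" → prefix "3461" already present; 1 new (2)
  "3674831" → prefix "3674" already present; 3 new (8, 3, 1)
Total nodes = 8 + 5 + 6 + 7 + 3 + 6 + 6 + 7 + 0 + 1 + 6 + 4 + 1 + 3 = 63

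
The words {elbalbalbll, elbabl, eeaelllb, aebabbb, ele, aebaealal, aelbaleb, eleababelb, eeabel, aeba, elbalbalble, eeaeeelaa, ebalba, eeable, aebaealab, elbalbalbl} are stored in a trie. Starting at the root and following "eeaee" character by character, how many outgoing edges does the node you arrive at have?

Follow the path "eeaee" to its node, then look at its outgoing edges.
Characters that immediately follow "eeaee" among the stored strings: {e}.
That node has 1 child edge.

1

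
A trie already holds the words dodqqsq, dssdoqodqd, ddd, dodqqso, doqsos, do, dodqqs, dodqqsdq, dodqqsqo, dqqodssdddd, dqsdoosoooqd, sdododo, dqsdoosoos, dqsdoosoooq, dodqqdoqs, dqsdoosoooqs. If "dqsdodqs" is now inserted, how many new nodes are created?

The longest prefix of "dqsdodqs" already in the trie is "dqsdo" (length 5).
New nodes needed: |"dqsdodqs"| − 5 = 8 − 5 = 3.

3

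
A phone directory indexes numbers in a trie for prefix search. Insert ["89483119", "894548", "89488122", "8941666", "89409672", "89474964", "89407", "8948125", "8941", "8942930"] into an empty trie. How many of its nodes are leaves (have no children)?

A leaf is a node with no children — equivalently, the end of a word that is not a proper prefix of any other stored word.
Those words: "89407", "89409672", "8941666", "8942930", "894548", "89474964", "8948125", "89483119", "89488122"
Leaf count: 9

9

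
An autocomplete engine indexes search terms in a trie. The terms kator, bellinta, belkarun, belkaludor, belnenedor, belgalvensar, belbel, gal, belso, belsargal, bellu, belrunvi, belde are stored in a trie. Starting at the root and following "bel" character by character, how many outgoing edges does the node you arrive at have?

8

Follow the path "bel" to its node, then look at its outgoing edges.
Distinct next characters after "bel": b, d, g, k, l, n, r, s.
That node has 8 child edges.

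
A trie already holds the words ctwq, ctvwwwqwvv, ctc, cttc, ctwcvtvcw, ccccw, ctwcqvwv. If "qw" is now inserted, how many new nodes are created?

No existing word starts with "q", so every character of "qw" needs a new node.
2 − 0 = 2 new nodes.

2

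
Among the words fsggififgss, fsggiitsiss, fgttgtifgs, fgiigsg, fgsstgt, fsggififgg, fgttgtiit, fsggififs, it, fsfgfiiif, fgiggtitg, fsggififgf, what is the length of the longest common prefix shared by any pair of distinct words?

9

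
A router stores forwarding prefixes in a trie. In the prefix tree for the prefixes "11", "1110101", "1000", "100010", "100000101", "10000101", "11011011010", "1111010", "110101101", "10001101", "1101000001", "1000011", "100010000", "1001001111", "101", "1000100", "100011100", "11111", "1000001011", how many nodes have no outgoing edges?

A leaf is a node with no children — equivalently, the end of a word that is not a proper prefix of any other stored word.
Those words: "1000001011", "10000101", "1000011", "100010000", "10001101", "100011100", "1001001111", "101", "1101000001", "110101101", "11011011010", "1110101", "1111010", "11111"
Leaf count: 14

14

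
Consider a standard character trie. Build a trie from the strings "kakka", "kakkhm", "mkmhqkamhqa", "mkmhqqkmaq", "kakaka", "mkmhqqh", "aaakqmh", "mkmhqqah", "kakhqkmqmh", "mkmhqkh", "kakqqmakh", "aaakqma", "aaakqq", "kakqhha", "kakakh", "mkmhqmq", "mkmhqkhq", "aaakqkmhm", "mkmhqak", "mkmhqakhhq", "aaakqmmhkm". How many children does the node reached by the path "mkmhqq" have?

3

Follow the path "mkmhqq" to its node, then look at its outgoing edges.
Distinct next characters after "mkmhqq": a, h, k.
That node has 3 child edges.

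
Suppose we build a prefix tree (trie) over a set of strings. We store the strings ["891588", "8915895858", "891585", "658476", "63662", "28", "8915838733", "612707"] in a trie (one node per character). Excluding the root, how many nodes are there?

Trie structure (* marks end of a word):
(root)
├─ 2
│  └─ 8 *
├─ 6
│  ├─ 1
│  │  └─ 2
│  │     └─ 7
│  │        └─ 0
│  │           └─ 7 *
│  ├─ 3
│  │  └─ 6
│  │     └─ 6
│  │        └─ 2 *
│  └─ 5
│     └─ 8
│        └─ 4
│           └─ 7
│              └─ 6 *
└─ 8
   └─ 9
      └─ 1
         └─ 5
            └─ 8
               ├─ 3
               │  └─ 8
               │     └─ 7
               │        └─ 3
               │           └─ 3 *
               ├─ 5 *
               ├─ 8 *
               └─ 9
                  └─ 5
                     └─ 8
                        └─ 5
                           └─ 8 *
Counting every labelled node above: 34.

34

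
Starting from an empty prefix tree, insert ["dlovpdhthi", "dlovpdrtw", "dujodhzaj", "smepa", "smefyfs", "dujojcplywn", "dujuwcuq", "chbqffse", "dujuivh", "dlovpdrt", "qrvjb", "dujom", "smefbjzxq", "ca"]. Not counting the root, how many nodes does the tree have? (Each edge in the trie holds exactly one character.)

65

Insert word by word; a character creates a node only if that edge doesn't already exist:
  "dlovpdhthi" → 10 new (d, l, o, v, p, d, h, t, h, i)
  "dlovpdrtw" → prefix "dlovpd" already present; 3 new (r, t, w)
  "dujodhzaj" → prefix "d" already present; 8 new (u, j, o, d, h, z, a, j)
  "smepa" → 5 new (s, m, e, p, a)
  "smefyfs" → prefix "sme" already present; 4 new (f, y, f, s)
  "dujojcplywn" → prefix "dujo" already present; 7 new (j, c, p, l, y, w, n)
  "dujuwcuq" → prefix "duj" already present; 5 new (u, w, c, u, q)
  "chbqffse" → 8 new (c, h, b, q, f, f, s, e)
  "dujuivh" → prefix "duju" already present; 3 new (i, v, h)
  "dlovpdrt" → prefix "dlovpdrt" already present; 0 new (none)
  "qrvjb" → 5 new (q, r, v, j, b)
  "dujom" → prefix "dujo" already present; 1 new (m)
  "smefbjzxq" → prefix "smef" already present; 5 new (b, j, z, x, q)
  "ca" → prefix "c" already present; 1 new (a)
Total nodes = 10 + 3 + 8 + 5 + 4 + 7 + 5 + 8 + 3 + 0 + 5 + 1 + 5 + 1 = 65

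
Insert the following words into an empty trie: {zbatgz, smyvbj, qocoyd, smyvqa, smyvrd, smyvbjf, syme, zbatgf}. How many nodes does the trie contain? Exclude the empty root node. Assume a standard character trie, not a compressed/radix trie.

Count nodes per top-level branch (shared prefixes stored once):
  'q'-branch (qocoyd): 6 nodes
  's'-branch (smyvbj, smyvbjf, smyvqa, smyvrd, syme): 14 nodes
  'z'-branch (zbatgf, zbatgz): 7 nodes
Sum: 27

27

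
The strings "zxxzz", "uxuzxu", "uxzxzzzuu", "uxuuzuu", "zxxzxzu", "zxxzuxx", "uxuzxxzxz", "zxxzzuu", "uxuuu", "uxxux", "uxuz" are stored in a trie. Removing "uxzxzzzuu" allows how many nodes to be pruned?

After clearing the end-marker at "uxzxzzzuu", prune upward until reaching a node still needed by another word.
The suffix "zxzzzuu" (7 nodes) is used only by "uxzxzzzuu"; the node for "ux" still has the child "u", so pruning stops there.
Nodes removed: 7

7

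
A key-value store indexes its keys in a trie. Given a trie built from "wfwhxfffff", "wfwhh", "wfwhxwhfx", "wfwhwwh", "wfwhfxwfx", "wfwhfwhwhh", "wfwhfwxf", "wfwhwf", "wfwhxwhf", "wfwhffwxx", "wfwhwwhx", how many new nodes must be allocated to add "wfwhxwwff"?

The longest prefix of "wfwhxwwff" already in the trie is "wfwhxw" (length 6).
Each of the 3 remaining characters creates one node.

3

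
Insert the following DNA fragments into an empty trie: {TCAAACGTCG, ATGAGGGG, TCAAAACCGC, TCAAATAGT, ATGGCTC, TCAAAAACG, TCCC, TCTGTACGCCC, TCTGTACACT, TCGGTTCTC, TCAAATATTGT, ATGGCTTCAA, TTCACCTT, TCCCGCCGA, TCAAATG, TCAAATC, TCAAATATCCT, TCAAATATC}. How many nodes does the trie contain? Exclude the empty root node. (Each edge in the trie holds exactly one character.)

80

For each word, the new-node count is its length minus the longest prefix already in the trie:
  "TCAAACGTCG" → 10 new (T, C, A, A, A, C, G, T, C, G)
  "ATGAGGGG" → 8 new (A, T, G, A, G, G, G, G)
  "TCAAAACCGC" → prefix "TCAAA" already present; 5 new (A, C, C, G, C)
  "TCAAATAGT" → prefix "TCAAA" already present; 4 new (T, A, G, T)
  "ATGGCTC" → prefix "ATG" already present; 4 new (G, C, T, C)
  "TCAAAAACG" → prefix "TCAAAA" already present; 3 new (A, C, G)
  "TCCC" → prefix "TC" already present; 2 new (C, C)
  "TCTGTACGCCC" → prefix "TC" already present; 9 new (T, G, T, A, C, G, C, C, C)
  "TCTGTACACT" → prefix "TCTGTAC" already present; 3 new (A, C, T)
  "TCGGTTCTC" → prefix "TC" already present; 7 new (G, G, T, T, C, T, C)
  "TCAAATATTGT" → prefix "TCAAATA" already present; 4 new (T, T, G, T)
  "ATGGCTTCAA" → prefix "ATGGCT" already present; 4 new (T, C, A, A)
  "TTCACCTT" → prefix "T" already present; 7 new (T, C, A, C, C, T, T)
  "TCCCGCCGA" → prefix "TCCC" already present; 5 new (G, C, C, G, A)
  "TCAAATG" → prefix "TCAAAT" already present; 1 new (G)
  "TCAAATC" → prefix "TCAAAT" already present; 1 new (C)
  "TCAAATATCCT" → prefix "TCAAATAT" already present; 3 new (C, C, T)
  "TCAAATATC" → prefix "TCAAATATC" already present; 0 new (none)
Total nodes = 10 + 8 + 5 + 4 + 4 + 3 + 2 + 9 + 3 + 7 + 4 + 4 + 7 + 5 + 1 + 1 + 3 + 0 = 80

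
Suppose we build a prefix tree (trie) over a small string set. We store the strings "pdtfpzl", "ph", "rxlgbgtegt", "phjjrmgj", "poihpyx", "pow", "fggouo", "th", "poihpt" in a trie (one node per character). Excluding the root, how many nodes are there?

40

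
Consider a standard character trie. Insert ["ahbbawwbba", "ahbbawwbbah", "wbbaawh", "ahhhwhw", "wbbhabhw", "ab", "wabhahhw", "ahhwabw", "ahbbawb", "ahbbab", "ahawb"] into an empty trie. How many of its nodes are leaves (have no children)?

10

A leaf is a node with no children — equivalently, the end of a word that is not a proper prefix of any other stored word.
Those words: "ab", "ahawb", "ahbbab", "ahbbawb", "ahbbawwbbah", "ahhhwhw", "ahhwabw", "wabhahhw", "wbbaawh", "wbbhabhw"
Leaf count: 10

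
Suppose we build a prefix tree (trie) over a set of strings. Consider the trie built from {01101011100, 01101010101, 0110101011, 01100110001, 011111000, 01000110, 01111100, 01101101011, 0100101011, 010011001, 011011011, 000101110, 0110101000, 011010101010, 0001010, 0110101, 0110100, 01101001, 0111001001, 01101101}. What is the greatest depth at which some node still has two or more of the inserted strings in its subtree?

11

Equivalently: take the maximum, over all pairs, of their longest common prefix length.
e.g. "01101010101" and "011010101010" share the prefix "01101010101" of length 11; no pair shares a longer one.
Longest shared-prefix length: 11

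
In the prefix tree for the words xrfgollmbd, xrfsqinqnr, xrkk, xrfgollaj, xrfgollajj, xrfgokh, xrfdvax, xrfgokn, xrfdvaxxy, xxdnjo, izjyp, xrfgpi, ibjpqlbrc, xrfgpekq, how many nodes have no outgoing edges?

A leaf is a node with no children — equivalently, the end of a word that is not a proper prefix of any other stored word.
Those words: "ibjpqlbrc", "izjyp", "xrfdvaxxy", "xrfgokh", "xrfgokn", "xrfgollajj", "xrfgollmbd", "xrfgpekq", "xrfgpi", "xrfsqinqnr", "xrkk", "xxdnjo"
Leaf count: 12

12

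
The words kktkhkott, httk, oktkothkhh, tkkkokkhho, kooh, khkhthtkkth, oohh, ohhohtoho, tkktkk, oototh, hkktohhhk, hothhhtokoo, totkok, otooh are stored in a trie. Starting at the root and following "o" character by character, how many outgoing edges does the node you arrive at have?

4

Walk "o" from the root, arriving at one node.
Distinct next characters after "o": h, k, o, t.
That node has 4 child edges.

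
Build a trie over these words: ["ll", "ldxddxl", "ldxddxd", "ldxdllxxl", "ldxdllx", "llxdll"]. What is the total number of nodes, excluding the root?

Insert word by word; a character creates a node only if that edge doesn't already exist:
  "ll" → 2 new (l, l)
  "ldxddxl" → prefix "l" already present; 6 new (d, x, d, d, x, l)
  "ldxddxd" → prefix "ldxddx" already present; 1 new (d)
  "ldxdllxxl" → prefix "ldxd" already present; 5 new (l, l, x, x, l)
  "ldxdllx" → prefix "ldxdllx" already present; 0 new (none)
  "llxdll" → prefix "ll" already present; 4 new (x, d, l, l)
Total nodes = 2 + 6 + 1 + 5 + 0 + 4 = 18

18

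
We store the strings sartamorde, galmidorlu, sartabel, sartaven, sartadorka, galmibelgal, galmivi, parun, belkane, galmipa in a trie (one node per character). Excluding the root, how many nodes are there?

For each word, the new-node count is its length minus the longest prefix already in the trie:
  "sartamorde" → 10 new (s, a, r, t, a, m, o, r, d, e)
  "galmidorlu" → 10 new (g, a, l, m, i, d, o, r, l, u)
  "sartabel" → prefix "sarta" already present; 3 new (b, e, l)
  "sartaven" → prefix "sarta" already present; 3 new (v, e, n)
  "sartadorka" → prefix "sarta" already present; 5 new (d, o, r, k, a)
  "galmibelgal" → prefix "galmi" already present; 6 new (b, e, l, g, a, l)
  "galmivi" → prefix "galmi" already present; 2 new (v, i)
  "parun" → 5 new (p, a, r, u, n)
  "belkane" → 7 new (b, e, l, k, a, n, e)
  "galmipa" → prefix "galmi" already present; 2 new (p, a)
Total nodes = 10 + 10 + 3 + 3 + 5 + 6 + 2 + 5 + 7 + 2 = 53

53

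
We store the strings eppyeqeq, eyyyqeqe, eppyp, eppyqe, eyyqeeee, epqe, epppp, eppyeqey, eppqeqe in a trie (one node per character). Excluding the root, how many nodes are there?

32

Insert word by word; a character creates a node only if that edge doesn't already exist:
  "eppyeqeq" → 8 new (e, p, p, y, e, q, e, q)
  "eyyyqeqe" → prefix "e" already present; 7 new (y, y, y, q, e, q, e)
  "eppyp" → prefix "eppy" already present; 1 new (p)
  "eppyqe" → prefix "eppy" already present; 2 new (q, e)
  "eyyqeeee" → prefix "eyy" already present; 5 new (q, e, e, e, e)
  "epqe" → prefix "ep" already present; 2 new (q, e)
  "epppp" → prefix "epp" already present; 2 new (p, p)
  "eppyeqey" → prefix "eppyeqe" already present; 1 new (y)
  "eppqeqe" → prefix "epp" already present; 4 new (q, e, q, e)
Total nodes = 8 + 7 + 1 + 2 + 5 + 2 + 2 + 1 + 4 = 32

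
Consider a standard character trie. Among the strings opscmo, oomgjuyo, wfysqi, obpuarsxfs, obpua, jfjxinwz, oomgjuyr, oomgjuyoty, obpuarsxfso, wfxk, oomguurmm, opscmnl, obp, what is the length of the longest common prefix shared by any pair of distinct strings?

The deepest shared node is where two words last agree before diverging.
e.g. "obpuarsxfs" and "obpuarsxfso" share the prefix "obpuarsxfs" of length 10; no pair shares a longer one.
Longest shared-prefix length: 10

10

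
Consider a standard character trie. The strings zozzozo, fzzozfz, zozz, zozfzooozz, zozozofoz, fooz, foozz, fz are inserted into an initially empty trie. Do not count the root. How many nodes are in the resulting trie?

31

Count nodes per top-level branch (shared prefixes stored once):
  'f'-branch (fooz, foozz, fz, fzzozfz): 11 nodes
  'z'-branch (zozfzooozz, zozozofoz, zozz, zozzozo): 20 nodes
Sum: 31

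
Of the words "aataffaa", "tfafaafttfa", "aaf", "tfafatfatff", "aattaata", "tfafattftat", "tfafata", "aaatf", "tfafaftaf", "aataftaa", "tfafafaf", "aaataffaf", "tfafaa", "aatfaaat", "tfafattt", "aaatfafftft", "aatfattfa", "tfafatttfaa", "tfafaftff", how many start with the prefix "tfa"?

10

Filter for entries beginning with "tfa":
Matches: "tfafaa", "tfafaafttfa", "tfafafaf", "tfafaftaf", "tfafaftff", "tfafata", "tfafatfatff", "tfafattftat", "tfafattt", "tfafatttfaa"
Count: 10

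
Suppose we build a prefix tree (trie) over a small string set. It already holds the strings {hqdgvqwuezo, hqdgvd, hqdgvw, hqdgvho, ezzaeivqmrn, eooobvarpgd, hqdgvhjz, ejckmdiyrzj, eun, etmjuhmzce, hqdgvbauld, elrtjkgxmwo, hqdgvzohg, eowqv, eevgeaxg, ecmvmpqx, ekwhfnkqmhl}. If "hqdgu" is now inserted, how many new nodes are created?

Walking "hqdgu" from the root, the first 4 characters ("hqdg") follow existing edges; "u" is the first miss.
So 5 − 4 = 1 new nodes.

1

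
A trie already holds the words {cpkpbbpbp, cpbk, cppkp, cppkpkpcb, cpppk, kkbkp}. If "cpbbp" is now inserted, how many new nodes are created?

The longest prefix of "cpbbp" already in the trie is "cpb" (length 3).
So 5 − 3 = 2 new nodes.

2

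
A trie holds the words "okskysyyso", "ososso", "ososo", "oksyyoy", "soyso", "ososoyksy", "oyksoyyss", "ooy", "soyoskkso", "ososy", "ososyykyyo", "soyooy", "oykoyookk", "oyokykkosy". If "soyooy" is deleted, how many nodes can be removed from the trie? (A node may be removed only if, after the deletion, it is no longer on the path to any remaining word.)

2

After clearing the end-marker at "soyooy", prune upward until reaching a node still needed by another word.
The suffix "oy" (2 nodes) is used only by "soyooy"; the node for "soyo" still has the child "s", so pruning stops there.
Nodes removed: 2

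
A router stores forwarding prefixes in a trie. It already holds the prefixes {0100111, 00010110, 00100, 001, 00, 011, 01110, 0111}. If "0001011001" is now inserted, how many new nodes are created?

Walking "0001011001" from the root, the first 8 characters ("00010110") follow existing edges; "0" is the first miss.
New nodes needed: |"0001011001"| − 8 = 10 − 8 = 2.

2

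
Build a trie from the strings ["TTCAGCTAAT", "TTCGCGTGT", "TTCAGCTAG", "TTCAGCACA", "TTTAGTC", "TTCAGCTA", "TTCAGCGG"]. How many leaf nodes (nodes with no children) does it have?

6

A leaf is a node with no children — equivalently, the end of a word that is not a proper prefix of any other stored word.
Those words: "TTCAGCACA", "TTCAGCGG", "TTCAGCTAAT", "TTCAGCTAG", "TTCGCGTGT", "TTTAGTC"
Leaf count: 6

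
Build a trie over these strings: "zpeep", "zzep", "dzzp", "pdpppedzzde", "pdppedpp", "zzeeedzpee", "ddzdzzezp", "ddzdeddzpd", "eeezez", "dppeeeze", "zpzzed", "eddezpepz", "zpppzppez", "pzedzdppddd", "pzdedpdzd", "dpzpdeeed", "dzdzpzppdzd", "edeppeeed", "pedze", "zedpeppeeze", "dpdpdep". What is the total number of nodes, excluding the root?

Trace insertions, counting only characters that open a new branch:
  "zpeep" → 5 new (z, p, e, e, p)
  "zzep" → prefix "z" already present; 3 new (z, e, p)
  "dzzp" → 4 new (d, z, z, p)
  "pdpppedzzde" → 11 new (p, d, p, p, p, e, d, z, z, d, e)
  "pdppedpp" → prefix "pdpp" already present; 4 new (e, d, p, p)
  "zzeeedzpee" → prefix "zze" already present; 7 new (e, e, d, z, p, e, e)
  "ddzdzzezp" → prefix "d" already present; 8 new (d, z, d, z, z, e, z, p)
  "ddzdeddzpd" → prefix "ddzd" already present; 6 new (e, d, d, z, p, d)
  "eeezez" → 6 new (e, e, e, z, e, z)
  "dppeeeze" → prefix "d" already present; 7 new (p, p, e, e, e, z, e)
  "zpzzed" → prefix "zp" already present; 4 new (z, z, e, d)
  "eddezpepz" → prefix "e" already present; 8 new (d, d, e, z, p, e, p, z)
  "zpppzppez" → prefix "zp" already present; 7 new (p, p, z, p, p, e, z)
  "pzedzdppddd" → prefix "p" already present; 10 new (z, e, d, z, d, p, p, d, d, d)
  "pzdedpdzd" → prefix "pz" already present; 7 new (d, e, d, p, d, z, d)
  "dpzpdeeed" → prefix "dp" already present; 7 new (z, p, d, e, e, e, d)
  "dzdzpzppdzd" → prefix "dz" already present; 9 new (d, z, p, z, p, p, d, z, d)
  "edeppeeed" → prefix "ed" already present; 7 new (e, p, p, e, e, e, d)
  "pedze" → prefix "p" already present; 4 new (e, d, z, e)
  "zedpeppeeze" → prefix "z" already present; 10 new (e, d, p, e, p, p, e, e, z, e)
  "dpdpdep" → prefix "dp" already present; 5 new (d, p, d, e, p)
Total nodes = 5 + 3 + 4 + 11 + 4 + 7 + 8 + 6 + 6 + 7 + 4 + 8 + 7 + 10 + 7 + 7 + 9 + 7 + 4 + 10 + 5 = 139

139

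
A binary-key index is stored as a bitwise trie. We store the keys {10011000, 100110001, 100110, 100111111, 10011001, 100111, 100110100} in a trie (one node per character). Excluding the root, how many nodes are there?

17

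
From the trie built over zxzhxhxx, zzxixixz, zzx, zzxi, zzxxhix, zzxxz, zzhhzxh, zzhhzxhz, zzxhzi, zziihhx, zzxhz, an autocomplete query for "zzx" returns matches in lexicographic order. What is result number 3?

DFS of the "zzx" subtree visits, in order: "zzx", "zzxhz", "zzxhzi", "zzxi", "zzxixixz", "zzxxhix", "zzxxz"
The 3rd is zzxhzi.

zzxhzi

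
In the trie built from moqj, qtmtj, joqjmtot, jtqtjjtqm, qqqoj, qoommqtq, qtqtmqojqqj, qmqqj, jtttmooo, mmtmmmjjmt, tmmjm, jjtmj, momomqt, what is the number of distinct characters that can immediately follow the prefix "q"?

The children of the "q" node are the distinct next characters among strings starting with "q".
Distinct next characters after "q": m, o, q, t.
That node has 4 child edges.

4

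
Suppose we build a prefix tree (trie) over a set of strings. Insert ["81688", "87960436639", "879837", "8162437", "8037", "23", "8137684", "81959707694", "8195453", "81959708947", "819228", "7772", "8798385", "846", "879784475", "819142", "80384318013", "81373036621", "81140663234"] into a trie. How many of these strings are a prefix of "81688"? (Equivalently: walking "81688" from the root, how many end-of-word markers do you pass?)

1

Check each prefix of "81688" against the stored set — each match is an end-marker on the path.
Prefixes of the query that are stored words: "81688"
Count: 1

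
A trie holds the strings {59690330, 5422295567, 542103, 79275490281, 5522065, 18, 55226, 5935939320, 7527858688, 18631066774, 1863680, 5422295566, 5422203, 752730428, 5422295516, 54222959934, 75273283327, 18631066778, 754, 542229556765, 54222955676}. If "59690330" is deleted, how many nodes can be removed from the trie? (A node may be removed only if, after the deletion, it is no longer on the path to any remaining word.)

6

Walk "59690330" from the leaf back toward the root, removing each node that no remaining word uses.
The suffix "690330" (6 nodes) is used only by "59690330"; the node for "59" still has the child "3", so pruning stops there.
Nodes removed: 6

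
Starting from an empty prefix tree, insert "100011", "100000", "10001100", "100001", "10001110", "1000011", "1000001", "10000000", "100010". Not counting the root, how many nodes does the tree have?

Trie structure (* marks end of a word):
(root)
└─ 1
   └─ 0
      └─ 0
         └─ 0
            ├─ 0
            │  ├─ 0 *
            │  │  ├─ 0
            │  │  │  └─ 0 *
            │  │  └─ 1 *
            │  └─ 1 *
            │     └─ 1 *
            └─ 1
               ├─ 0 *
               └─ 1 *
                  ├─ 0
                  │  └─ 0 *
                  └─ 1
                     └─ 0 *
Counting every labelled node above: 18.

18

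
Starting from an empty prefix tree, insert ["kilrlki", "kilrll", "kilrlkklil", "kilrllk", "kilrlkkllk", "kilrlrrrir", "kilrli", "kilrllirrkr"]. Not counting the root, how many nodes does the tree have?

26

Insert word by word; a character creates a node only if that edge doesn't already exist:
  "kilrlki" → 7 new (k, i, l, r, l, k, i)
  "kilrll" → prefix "kilrl" already present; 1 new (l)
  "kilrlkklil" → prefix "kilrlk" already present; 4 new (k, l, i, l)
  "kilrllk" → prefix "kilrll" already present; 1 new (k)
  "kilrlkkllk" → prefix "kilrlkkl" already present; 2 new (l, k)
  "kilrlrrrir" → prefix "kilrl" already present; 5 new (r, r, r, i, r)
  "kilrli" → prefix "kilrl" already present; 1 new (i)
  "kilrllirrkr" → prefix "kilrll" already present; 5 new (i, r, r, k, r)
Total nodes = 7 + 1 + 4 + 1 + 2 + 5 + 1 + 5 = 26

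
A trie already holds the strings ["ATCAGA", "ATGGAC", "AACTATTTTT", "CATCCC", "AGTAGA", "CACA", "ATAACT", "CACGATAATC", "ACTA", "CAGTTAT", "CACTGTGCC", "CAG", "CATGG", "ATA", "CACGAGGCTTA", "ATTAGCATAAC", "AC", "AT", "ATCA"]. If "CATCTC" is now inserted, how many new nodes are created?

2

"CATC" is already a path in the trie; the remaining "TC" must be added.
New nodes needed: |"CATCTC"| − 4 = 6 − 4 = 2.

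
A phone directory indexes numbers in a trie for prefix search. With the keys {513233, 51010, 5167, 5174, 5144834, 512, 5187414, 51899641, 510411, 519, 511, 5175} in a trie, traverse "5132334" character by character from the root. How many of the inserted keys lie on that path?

1

Check each prefix of "5132334" against the stored set — each match is an end-marker on the path.
Prefixes of the query that are stored words: "513233"
Count: 1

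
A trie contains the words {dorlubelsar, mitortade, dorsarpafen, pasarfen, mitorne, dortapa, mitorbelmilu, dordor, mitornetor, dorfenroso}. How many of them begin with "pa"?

Traverse to the node for "pa", then collect every word in that subtree.
Words under "pa": pasarfen
Count: 1

1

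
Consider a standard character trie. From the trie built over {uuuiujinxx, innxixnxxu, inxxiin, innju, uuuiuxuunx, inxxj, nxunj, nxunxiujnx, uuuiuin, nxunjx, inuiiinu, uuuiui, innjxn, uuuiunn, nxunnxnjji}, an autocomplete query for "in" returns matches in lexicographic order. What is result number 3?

innxixnxxu

Words with prefix "in", in lexicographic order: "innju", "innjxn", "innxixnxxu", "inuiiinu", "inxxiin", "inxxj"
Position 3: innxixnxxu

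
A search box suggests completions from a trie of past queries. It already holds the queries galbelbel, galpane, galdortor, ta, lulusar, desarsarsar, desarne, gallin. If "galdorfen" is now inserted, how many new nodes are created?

3

The longest prefix of "galdorfen" already in the trie is "galdor" (length 6).
New nodes needed: |"galdorfen"| − 6 = 9 − 6 = 3.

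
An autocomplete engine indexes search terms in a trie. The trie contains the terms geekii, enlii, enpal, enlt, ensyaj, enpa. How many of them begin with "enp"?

2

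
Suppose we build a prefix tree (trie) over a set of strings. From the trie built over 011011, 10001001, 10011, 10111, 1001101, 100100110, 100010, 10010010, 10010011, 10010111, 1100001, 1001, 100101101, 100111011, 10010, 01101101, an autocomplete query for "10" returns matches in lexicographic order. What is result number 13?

DFS of the "10" subtree visits, in order: "100010", "10001001", "1001", "10010", "10010010", "10010011", "100100110", "100101101", "10010111", "10011", "1001101", "100111011", "10111"
The 13th is 10111.

10111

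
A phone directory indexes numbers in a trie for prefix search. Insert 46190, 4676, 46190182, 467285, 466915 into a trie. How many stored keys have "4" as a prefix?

5

Walk to "4"; the words in its subtree are exactly those with that prefix.
Words under "4": 46190, 46190182, 466915, 467285, 4676
Count: 5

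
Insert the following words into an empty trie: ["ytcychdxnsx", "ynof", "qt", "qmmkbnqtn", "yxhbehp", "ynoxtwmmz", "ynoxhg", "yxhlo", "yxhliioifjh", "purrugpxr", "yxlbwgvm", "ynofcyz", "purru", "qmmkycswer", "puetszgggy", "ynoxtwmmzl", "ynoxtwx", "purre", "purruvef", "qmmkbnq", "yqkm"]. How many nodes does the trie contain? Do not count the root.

Count nodes per top-level branch (shared prefixes stored once):
  'p'-branch (puetszgggy, purre, purru, purrugpxr, purruvef): 21 nodes
  'q'-branch (qmmkbnq, qmmkbnqtn, qmmkycswer, qt): 16 nodes
  'y'-branch (ynof, ynofcyz, ynoxhg, ynoxtwmmz, ynoxtwmmzl, ynoxtwx, yqkm, ytcychdxnsx, yxhbehp, yxhliioifjh, yxhlo, yxlbwgvm): 51 nodes
Sum: 88

88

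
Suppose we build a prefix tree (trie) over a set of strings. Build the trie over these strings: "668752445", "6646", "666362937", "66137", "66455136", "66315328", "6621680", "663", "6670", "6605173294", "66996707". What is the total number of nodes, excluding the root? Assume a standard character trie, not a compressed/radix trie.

Trace insertions, counting only characters that open a new branch:
  "668752445" → 9 new (6, 6, 8, 7, 5, 2, 4, 4, 5)
  "6646" → prefix "66" already present; 2 new (4, 6)
  "666362937" → prefix "66" already present; 7 new (6, 3, 6, 2, 9, 3, 7)
  "66137" → prefix "66" already present; 3 new (1, 3, 7)
  "66455136" → prefix "664" already present; 5 new (5, 5, 1, 3, 6)
  "66315328" → prefix "66" already present; 6 new (3, 1, 5, 3, 2, 8)
  "6621680" → prefix "66" already present; 5 new (2, 1, 6, 8, 0)
  "663" → prefix "663" already present; 0 new (none)
  "6670" → prefix "66" already present; 2 new (7, 0)
  "6605173294" → prefix "66" already present; 8 new (0, 5, 1, 7, 3, 2, 9, 4)
  "66996707" → prefix "66" already present; 6 new (9, 9, 6, 7, 0, 7)
Total nodes = 9 + 2 + 7 + 3 + 5 + 6 + 5 + 0 + 2 + 8 + 6 = 53

53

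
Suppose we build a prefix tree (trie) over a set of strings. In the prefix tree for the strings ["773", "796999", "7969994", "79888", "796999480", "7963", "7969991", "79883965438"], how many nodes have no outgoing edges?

6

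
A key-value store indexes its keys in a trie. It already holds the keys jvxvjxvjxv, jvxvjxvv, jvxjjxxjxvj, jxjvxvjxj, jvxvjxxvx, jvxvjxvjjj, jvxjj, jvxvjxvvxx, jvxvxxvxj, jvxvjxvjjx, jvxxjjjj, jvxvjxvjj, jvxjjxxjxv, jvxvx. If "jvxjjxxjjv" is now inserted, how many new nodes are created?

2

"jvxjjxxj" is already a path in the trie; the remaining "jv" must be added.
So 10 − 8 = 2 new nodes.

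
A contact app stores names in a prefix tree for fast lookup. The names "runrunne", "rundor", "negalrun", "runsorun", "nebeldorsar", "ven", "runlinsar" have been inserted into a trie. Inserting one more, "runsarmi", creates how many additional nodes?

"runs" is already a path in the trie; the remaining "armi" must be added.
So 8 − 4 = 4 new nodes.

4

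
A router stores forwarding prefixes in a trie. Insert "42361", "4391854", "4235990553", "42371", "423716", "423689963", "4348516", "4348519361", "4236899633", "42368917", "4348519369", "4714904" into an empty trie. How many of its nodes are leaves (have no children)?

Leaves are exactly the stored words that no other stored word extends.
Those words: "4235990553", "42361", "42368917", "4236899633", "423716", "4348516", "4348519361", "4348519369", "4391854", "4714904"
Leaf count: 10

10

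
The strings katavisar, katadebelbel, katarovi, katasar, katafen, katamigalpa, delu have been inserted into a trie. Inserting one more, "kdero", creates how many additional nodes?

The longest prefix of "kdero" already in the trie is "k" (length 1).
So 5 − 1 = 4 new nodes.

4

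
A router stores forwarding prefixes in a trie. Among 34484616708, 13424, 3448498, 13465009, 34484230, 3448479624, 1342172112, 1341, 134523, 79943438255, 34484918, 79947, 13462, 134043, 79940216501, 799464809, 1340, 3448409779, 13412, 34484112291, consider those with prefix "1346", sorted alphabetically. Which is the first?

Words with prefix "1346", in lexicographic order: "13462", "13465009"
Position 1: 13462

13462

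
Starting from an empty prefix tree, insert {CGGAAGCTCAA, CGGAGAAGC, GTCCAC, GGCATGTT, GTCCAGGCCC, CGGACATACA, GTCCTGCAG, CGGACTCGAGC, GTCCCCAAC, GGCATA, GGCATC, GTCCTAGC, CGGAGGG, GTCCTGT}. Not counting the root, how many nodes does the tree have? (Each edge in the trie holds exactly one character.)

64

Count nodes per top-level branch (shared prefixes stored once):
  'C'-branch (CGGAAGCTCAA, CGGACATACA, CGGACTCGAGC, CGGAGAAGC, CGGAGGG): 30 nodes
  'G'-branch (GGCATA, GGCATC, GGCATGTT, GTCCAC, GTCCAGGCCC, GTCCCCAAC, GTCCTAGC, GTCCTGCAG, GTCCTGT): 34 nodes
Sum: 64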